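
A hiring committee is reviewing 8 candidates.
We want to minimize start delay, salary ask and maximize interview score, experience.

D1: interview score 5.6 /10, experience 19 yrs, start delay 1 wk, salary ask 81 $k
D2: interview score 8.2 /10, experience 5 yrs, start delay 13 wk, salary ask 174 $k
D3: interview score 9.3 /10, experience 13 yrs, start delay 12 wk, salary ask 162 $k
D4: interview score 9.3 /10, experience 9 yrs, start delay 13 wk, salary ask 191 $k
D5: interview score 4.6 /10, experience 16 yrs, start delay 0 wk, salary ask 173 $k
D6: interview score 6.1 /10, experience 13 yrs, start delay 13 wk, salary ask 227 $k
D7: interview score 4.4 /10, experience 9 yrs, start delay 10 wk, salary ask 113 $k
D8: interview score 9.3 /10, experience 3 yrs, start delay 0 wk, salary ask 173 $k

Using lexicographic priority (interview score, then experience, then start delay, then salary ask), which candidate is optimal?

First maximize interview score: best is 9.3, kept {D3, D4, D8}.
Then maximize experience: best is 13, kept {D3}.

D3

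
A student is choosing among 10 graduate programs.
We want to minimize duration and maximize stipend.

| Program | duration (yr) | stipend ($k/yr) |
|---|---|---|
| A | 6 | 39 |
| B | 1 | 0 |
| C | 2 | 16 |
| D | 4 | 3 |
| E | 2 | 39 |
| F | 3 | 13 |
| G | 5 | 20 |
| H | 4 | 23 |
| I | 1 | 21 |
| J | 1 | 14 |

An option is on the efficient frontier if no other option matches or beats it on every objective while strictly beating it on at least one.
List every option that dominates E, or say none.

none

A: worse on duration (6 vs 2).
B: worse on stipend (0 vs 39).
C: worse on stipend (16 vs 39).
D: worse on duration (4 vs 2).
F: worse on duration (3 vs 2).
G: worse on duration (5 vs 2).
H: worse on duration (4 vs 2).
I: worse on stipend (21 vs 39).
J: worse on stipend (14 vs 39).
No option dominates E.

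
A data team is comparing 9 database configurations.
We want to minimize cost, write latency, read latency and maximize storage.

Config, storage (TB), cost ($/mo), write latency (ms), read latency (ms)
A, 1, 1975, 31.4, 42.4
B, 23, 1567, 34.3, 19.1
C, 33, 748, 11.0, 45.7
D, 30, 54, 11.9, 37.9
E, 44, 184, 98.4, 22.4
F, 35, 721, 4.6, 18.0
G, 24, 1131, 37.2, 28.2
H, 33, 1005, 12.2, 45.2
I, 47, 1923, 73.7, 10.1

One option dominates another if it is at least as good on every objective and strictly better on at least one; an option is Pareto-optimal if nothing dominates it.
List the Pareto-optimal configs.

A: dominated by D (storage 30≥1, cost 54≤1975, write latency 11.9≤31.4, read latency 37.9≤42.4).
B: dominated by F (storage 35≥23, cost 721≤1567, write latency 4.6≤34.3, read latency 18.0≤19.1).
C: dominated by F (storage 35≥33, cost 721≤748, write latency 4.6≤11.0, read latency 18.0≤45.7).
D: not dominated (best cost).
E: not dominated.
F: not dominated (best write latency).
G: dominated by F (storage 35≥24, cost 721≤1131, write latency 4.6≤37.2, read latency 18.0≤28.2).
H: dominated by F (storage 35≥33, cost 721≤1005, write latency 4.6≤12.2, read latency 18.0≤45.2).
I: not dominated (best storage).

D, E, F, I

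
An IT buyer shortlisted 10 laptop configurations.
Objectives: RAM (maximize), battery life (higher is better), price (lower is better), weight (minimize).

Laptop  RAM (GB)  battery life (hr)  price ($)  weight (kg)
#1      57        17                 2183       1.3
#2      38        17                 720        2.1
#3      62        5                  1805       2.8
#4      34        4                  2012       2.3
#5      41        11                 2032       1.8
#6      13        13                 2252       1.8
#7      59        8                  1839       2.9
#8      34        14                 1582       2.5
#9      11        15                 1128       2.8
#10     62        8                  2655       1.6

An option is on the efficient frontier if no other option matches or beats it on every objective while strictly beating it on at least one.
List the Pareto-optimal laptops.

#1, #2, #3, #5, #7, #10

#1: not dominated (best weight).
#2: not dominated (best price).
#3: not dominated.
#4: dominated by #2 (RAM 38≥34, battery life 17≥4, price 720≤2012, weight 2.1≤2.3).
#5: not dominated.
#6: dominated by #1 (RAM 57≥13, battery life 17≥13, price 2183≤2252, weight 1.3≤1.8).
#7: not dominated.
#8: dominated by #2 (RAM 38≥34, battery life 17≥14, price 720≤1582, weight 2.1≤2.5).
#9: dominated by #2 (RAM 38≥11, battery life 17≥15, price 720≤1128, weight 2.1≤2.8).
#10: not dominated.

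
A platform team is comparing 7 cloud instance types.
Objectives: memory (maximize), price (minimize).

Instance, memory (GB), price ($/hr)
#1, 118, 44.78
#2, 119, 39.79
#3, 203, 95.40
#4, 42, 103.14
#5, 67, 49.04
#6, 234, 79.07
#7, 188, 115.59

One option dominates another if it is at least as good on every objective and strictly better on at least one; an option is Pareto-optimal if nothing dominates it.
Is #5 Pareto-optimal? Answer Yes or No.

No

#1 vs #5: memory 118≥67, price 44.78≤49.04 — #1 is at least as good on every objective and strictly better on at least one, so #1 dominates #5.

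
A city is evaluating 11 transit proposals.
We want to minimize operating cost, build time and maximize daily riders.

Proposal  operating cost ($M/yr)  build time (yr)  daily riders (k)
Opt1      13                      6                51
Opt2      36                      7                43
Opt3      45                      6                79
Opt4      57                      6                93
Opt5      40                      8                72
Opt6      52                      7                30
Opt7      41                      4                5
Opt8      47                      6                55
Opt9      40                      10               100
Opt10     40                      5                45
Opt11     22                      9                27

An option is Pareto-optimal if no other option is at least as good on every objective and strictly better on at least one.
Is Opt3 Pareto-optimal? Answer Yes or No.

Yes

Opt1: worse on daily riders (51 vs 79).
Opt2: worse on build time (7 vs 6).
Opt4: worse on operating cost (57 vs 45).
Opt5: worse on build time (8 vs 6).
Opt6: worse on operating cost (52 vs 45).
Opt7: worse on daily riders (5 vs 79).
Opt8: worse on operating cost (47 vs 45).
Opt9: worse on build time (10 vs 6).
Opt10: worse on daily riders (45 vs 79).
Opt11: worse on build time (9 vs 6).
No option is at least as good as Opt3 on every objective and strictly better on one.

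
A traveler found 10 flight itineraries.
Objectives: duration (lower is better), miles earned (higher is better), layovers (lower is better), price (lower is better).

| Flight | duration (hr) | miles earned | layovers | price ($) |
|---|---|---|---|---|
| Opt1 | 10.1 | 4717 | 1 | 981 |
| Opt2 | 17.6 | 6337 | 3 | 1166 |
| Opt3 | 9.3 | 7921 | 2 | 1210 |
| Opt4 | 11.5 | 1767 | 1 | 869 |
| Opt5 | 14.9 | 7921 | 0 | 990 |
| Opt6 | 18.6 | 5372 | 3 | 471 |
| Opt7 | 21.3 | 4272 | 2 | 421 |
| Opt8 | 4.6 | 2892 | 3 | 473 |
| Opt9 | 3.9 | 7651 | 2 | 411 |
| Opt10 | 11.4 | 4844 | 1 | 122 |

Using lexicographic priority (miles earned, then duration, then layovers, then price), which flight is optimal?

Opt3

First maximize miles earned: best is 7921, kept {Opt3, Opt5}.
Then minimize duration: best is 9.3, kept {Opt3}.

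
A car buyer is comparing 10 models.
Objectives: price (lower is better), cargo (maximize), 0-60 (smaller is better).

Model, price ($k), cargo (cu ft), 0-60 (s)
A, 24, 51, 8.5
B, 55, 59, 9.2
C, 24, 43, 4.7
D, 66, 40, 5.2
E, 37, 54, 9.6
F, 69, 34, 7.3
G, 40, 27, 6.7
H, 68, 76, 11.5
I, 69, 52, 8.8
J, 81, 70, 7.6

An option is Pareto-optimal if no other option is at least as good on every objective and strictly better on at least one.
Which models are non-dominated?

A, B, C, E, H, I, J

A: not dominated.
B: not dominated.
C: not dominated (best 0-60).
D: dominated by C (price 24≤66, cargo 43≥40, 0-60 4.7≤5.2).
E: not dominated.
F: dominated by C (price 24≤69, cargo 43≥34, 0-60 4.7≤7.3).
G: dominated by C (price 24≤40, cargo 43≥27, 0-60 4.7≤6.7).
H: not dominated (best cargo).
I: not dominated.
J: not dominated.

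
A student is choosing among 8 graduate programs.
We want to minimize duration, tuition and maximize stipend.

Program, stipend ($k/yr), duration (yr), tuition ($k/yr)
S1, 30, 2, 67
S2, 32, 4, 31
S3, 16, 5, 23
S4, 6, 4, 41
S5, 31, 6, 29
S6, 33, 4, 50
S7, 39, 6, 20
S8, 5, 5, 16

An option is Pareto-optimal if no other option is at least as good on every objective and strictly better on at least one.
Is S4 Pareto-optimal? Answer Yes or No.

S2 vs S4: stipend 32≥6, duration 4≤4, tuition 31≤41 — S2 is at least as good on every objective and strictly better on at least one, so S2 dominates S4.

No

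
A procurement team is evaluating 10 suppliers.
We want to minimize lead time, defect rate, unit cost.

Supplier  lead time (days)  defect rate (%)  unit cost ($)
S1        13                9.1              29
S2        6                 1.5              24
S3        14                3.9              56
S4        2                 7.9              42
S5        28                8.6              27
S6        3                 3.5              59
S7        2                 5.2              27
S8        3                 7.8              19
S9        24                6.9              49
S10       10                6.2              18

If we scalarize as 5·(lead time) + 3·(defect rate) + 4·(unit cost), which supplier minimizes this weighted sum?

S1: 5·13 + 3·9.1 + 4·29 = 208.3
S2: 5·6 + 3·1.5 + 4·24 = 130.5
S3: 5·14 + 3·3.9 + 4·56 = 305.7
S4: 5·2 + 3·7.9 + 4·42 = 201.7
S5: 5·28 + 3·8.6 + 4·27 = 273.8
S6: 5·3 + 3·3.5 + 4·59 = 261.5
S7: 5·2 + 3·5.2 + 4·27 = 133.6
S8: 5·3 + 3·7.8 + 4·19 = 114.4
S9: 5·24 + 3·6.9 + 4·49 = 336.7
S10: 5·10 + 3·6.2 + 4·18 = 140.6
Lowest: S8 at 114.4.

S8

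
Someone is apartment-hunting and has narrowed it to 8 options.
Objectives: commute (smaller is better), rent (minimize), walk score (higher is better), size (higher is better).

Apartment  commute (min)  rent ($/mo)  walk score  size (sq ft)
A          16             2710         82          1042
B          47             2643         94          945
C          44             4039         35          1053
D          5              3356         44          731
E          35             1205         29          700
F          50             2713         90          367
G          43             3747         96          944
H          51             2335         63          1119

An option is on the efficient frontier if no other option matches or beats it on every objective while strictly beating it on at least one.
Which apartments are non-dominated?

A, B, C, D, E, G, H

A: not dominated.
B: not dominated.
C: not dominated.
D: not dominated (best commute).
E: not dominated (best rent).
F: dominated by B (commute 47≤50, rent 2643≤2713, walk score 94≥90, size 945≥367).
G: not dominated (best walk score).
H: not dominated (best size).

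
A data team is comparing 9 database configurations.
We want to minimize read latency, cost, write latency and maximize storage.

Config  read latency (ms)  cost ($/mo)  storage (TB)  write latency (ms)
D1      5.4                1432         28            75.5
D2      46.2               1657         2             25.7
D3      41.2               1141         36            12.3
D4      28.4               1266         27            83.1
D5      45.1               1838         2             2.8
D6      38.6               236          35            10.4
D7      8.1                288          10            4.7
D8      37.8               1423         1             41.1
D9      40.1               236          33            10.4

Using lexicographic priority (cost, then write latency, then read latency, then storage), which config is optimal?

D6

First minimize cost: best is 236, kept {D6, D9}.
Then minimize write latency: best is 10.4, kept {D6, D9}.
Then minimize read latency: best is 38.6, kept {D6}.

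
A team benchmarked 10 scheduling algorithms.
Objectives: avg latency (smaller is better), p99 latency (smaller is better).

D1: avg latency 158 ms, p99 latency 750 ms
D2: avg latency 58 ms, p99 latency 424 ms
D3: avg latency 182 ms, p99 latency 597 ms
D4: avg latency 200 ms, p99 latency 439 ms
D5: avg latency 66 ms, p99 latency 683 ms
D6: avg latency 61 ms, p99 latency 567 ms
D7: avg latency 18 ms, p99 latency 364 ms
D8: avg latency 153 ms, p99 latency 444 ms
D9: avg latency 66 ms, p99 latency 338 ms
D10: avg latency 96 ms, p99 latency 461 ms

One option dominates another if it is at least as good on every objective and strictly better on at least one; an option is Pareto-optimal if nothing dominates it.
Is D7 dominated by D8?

No

D8 vs D7: D8 is worse on avg latency (153 vs 18), so it does not dominate D7.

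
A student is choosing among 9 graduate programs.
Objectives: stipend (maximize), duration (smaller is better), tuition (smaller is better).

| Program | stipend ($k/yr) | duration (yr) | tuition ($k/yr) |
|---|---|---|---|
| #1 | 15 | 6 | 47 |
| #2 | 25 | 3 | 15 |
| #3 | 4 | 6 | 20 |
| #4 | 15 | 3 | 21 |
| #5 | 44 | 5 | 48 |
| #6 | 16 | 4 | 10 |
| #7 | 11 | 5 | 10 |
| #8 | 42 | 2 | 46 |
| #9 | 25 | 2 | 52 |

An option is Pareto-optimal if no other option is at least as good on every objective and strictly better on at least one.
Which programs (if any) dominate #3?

#2: stipend 25≥4, duration 3≤6, tuition 15≤20 — dominates #3.
#6: stipend 16≥4, duration 4≤6, tuition 10≤20 — dominates #3.
#7: stipend 11≥4, duration 5≤6, tuition 10≤20 — dominates #3.
Others (#1, #4, #5, #8, #9) are each worse than #3 on at least one objective.

#2, #6, #7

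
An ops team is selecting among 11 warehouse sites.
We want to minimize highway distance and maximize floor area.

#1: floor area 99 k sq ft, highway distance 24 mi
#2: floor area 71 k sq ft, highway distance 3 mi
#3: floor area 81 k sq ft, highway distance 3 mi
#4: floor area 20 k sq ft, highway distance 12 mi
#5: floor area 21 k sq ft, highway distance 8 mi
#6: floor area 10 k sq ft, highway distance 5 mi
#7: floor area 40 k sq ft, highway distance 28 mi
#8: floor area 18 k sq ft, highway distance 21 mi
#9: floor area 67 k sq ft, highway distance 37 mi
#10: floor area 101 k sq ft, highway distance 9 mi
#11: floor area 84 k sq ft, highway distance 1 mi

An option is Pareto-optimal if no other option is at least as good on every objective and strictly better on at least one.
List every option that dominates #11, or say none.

none

#1: worse on highway distance (24 vs 1).
#2: worse on floor area (71 vs 84).
#3: worse on floor area (81 vs 84).
#4: worse on floor area (20 vs 84).
#5: worse on floor area (21 vs 84).
#6: worse on floor area (10 vs 84).
#7: worse on floor area (40 vs 84).
#8: worse on floor area (18 vs 84).
#9: worse on floor area (67 vs 84).
#10: worse on highway distance (9 vs 1).
No option dominates #11.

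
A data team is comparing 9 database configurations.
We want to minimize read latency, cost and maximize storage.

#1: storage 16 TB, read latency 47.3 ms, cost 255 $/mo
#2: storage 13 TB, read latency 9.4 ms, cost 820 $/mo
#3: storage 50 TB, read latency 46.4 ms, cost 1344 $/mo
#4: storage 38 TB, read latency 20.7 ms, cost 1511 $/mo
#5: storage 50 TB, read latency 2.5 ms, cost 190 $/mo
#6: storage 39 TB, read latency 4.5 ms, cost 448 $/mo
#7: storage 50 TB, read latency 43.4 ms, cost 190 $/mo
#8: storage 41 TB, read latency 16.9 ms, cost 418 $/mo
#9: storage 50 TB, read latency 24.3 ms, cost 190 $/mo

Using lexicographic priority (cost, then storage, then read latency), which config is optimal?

#5

First minimize cost: best is 190, kept {#5, #7, #9}.
Then maximize storage: best is 50, kept {#5, #7, #9}.
Then minimize read latency: best is 2.5, kept {#5}.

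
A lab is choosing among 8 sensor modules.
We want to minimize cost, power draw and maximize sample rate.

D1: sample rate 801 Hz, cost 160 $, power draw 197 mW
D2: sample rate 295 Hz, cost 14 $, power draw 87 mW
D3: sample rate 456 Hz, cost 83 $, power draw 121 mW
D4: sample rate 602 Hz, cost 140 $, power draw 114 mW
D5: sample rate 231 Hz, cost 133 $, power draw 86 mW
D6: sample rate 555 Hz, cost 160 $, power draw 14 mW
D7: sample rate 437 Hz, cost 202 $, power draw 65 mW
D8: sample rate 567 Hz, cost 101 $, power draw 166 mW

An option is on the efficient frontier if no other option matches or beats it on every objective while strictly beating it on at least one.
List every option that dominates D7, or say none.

D6

D6: sample rate 555≥437, cost 160≤202, power draw 14≤65 — dominates D7.
Others (D1, D2, D3, D4, D5, D8) are each worse than D7 on at least one objective.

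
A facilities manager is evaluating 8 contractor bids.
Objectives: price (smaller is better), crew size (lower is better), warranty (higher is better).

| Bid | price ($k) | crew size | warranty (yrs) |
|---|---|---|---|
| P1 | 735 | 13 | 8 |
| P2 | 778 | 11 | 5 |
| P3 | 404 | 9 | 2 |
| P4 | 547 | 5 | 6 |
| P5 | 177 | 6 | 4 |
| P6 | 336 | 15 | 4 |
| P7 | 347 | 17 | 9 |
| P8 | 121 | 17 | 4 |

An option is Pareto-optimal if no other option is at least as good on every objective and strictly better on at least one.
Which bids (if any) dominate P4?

P1: worse on price (735 vs 547).
P2: worse on price (778 vs 547).
P3: worse on crew size (9 vs 5).
P5: worse on crew size (6 vs 5).
P6: worse on crew size (15 vs 5).
P7: worse on crew size (17 vs 5).
P8: worse on crew size (17 vs 5).
No option dominates P4.

none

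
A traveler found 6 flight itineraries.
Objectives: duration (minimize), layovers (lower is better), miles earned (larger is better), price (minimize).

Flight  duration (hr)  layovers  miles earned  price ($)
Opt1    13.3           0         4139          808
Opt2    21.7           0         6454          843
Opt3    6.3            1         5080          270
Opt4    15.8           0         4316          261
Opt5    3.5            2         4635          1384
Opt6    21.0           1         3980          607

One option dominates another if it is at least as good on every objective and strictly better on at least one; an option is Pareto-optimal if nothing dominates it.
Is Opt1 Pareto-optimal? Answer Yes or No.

Yes

Opt2: worse on duration (21.7 vs 13.3).
Opt3: worse on layovers (1 vs 0).
Opt4: worse on duration (15.8 vs 13.3).
Opt5: worse on layovers (2 vs 0).
Opt6: worse on duration (21.0 vs 13.3).
No option is at least as good as Opt1 on every objective and strictly better on one.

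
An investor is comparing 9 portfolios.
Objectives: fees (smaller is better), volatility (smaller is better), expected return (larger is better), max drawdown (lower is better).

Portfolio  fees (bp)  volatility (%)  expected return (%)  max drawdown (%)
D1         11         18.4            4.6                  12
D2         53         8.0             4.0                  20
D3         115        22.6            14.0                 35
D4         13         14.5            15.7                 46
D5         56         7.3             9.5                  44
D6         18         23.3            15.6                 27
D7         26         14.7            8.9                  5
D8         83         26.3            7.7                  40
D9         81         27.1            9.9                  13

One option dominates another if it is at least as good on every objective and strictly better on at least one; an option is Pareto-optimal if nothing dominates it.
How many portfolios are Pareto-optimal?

D1: not dominated (best fees).
D2: not dominated.
D3: not dominated.
D4: not dominated (best expected return).
D5: not dominated (best volatility).
D6: not dominated.
D7: not dominated (best max drawdown).
D8: dominated by D6 (fees 18≤83, volatility 23.3≤26.3, expected return 15.6≥7.7, max drawdown 27≤40).
D9: not dominated.
Pareto-optimal: D1, D2, D3, D4, D5, D6, D7, D9 → 8.

8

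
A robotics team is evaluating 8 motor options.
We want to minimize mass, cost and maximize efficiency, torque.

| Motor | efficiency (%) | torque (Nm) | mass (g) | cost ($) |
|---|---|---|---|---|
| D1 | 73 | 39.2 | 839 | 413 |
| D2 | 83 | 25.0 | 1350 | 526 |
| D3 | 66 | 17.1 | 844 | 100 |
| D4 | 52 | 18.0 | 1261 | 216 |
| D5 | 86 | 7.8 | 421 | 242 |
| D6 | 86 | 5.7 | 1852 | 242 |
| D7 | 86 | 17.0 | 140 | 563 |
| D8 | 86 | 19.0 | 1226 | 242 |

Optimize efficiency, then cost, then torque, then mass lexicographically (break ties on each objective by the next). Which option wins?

First maximize efficiency: best is 86, kept {D5, D6, D7, D8}.
Then minimize cost: best is 242, kept {D5, D6, D8}.
Then maximize torque: best is 19.0, kept {D8}.

D8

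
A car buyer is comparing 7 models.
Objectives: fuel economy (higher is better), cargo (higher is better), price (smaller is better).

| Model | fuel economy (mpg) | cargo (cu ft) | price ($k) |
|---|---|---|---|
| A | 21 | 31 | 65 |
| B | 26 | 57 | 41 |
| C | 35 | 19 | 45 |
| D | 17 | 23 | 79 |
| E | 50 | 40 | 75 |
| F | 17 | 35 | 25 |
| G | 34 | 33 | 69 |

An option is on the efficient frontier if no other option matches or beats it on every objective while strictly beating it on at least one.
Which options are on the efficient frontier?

A: dominated by B (fuel economy 26≥21, cargo 57≥31, price 41≤65).
B: not dominated (best cargo).
C: not dominated.
D: dominated by A (fuel economy 21≥17, cargo 31≥23, price 65≤79).
E: not dominated (best fuel economy).
F: not dominated (best price).
G: not dominated.

B, C, E, F, G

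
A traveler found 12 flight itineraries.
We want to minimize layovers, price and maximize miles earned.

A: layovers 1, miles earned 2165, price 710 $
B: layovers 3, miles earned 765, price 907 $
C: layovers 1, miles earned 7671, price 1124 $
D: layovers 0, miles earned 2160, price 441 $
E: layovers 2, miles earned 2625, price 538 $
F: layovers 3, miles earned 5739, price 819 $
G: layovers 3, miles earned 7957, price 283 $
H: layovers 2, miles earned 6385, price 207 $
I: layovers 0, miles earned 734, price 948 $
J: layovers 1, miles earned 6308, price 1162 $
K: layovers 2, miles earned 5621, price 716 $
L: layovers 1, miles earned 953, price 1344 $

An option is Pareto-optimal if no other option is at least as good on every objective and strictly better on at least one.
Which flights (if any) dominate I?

D

D: layovers 0≤0, miles earned 2160≥734, price 441≤948 — dominates I.
Others (A, B, C, E, F, G, H, J, K, L) are each worse than I on at least one objective.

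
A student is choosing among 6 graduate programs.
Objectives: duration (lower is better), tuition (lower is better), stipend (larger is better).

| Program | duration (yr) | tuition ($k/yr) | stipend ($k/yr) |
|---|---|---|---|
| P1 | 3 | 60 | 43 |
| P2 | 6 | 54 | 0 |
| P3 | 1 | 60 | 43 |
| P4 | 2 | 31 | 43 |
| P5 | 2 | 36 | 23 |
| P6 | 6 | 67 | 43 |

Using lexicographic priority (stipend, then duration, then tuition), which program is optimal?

First maximize stipend: best is 43, kept {P1, P3, P4, P6}.
Then minimize duration: best is 1, kept {P3}.

P3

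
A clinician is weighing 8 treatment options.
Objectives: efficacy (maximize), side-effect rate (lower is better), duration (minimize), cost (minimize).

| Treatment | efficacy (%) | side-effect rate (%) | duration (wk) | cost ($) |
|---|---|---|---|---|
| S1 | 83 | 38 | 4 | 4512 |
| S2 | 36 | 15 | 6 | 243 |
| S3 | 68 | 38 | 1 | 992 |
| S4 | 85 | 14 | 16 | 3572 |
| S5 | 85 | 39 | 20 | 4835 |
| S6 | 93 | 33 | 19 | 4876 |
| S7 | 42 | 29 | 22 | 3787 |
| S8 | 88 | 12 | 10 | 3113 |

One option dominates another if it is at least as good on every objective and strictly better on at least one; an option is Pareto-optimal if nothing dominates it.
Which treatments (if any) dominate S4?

S8: efficacy 88≥85, side-effect rate 12≤14, duration 10≤16, cost 3113≤3572 — dominates S4.
Others (S1, S2, S3, S5, S6, S7) are each worse than S4 on at least one objective.

S8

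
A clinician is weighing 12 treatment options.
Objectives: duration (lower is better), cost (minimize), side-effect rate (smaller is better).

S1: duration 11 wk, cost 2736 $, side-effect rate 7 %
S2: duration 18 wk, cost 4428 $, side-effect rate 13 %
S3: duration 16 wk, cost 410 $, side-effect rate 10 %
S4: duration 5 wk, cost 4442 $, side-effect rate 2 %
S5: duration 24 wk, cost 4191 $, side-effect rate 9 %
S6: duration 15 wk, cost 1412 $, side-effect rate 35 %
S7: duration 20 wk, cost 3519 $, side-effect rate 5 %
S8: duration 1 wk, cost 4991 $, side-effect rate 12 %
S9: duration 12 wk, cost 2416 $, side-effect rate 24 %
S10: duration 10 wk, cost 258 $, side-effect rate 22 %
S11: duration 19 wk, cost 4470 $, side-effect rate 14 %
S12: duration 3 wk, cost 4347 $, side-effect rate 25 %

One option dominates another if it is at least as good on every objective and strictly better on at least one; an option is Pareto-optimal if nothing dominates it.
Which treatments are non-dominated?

S1: not dominated.
S2: dominated by S1 (duration 11≤18, cost 2736≤4428, side-effect rate 7≤13).
S3: not dominated.
S4: not dominated (best side-effect rate).
S5: dominated by S1 (duration 11≤24, cost 2736≤4191, side-effect rate 7≤9).
S6: dominated by S10 (duration 10≤15, cost 258≤1412, side-effect rate 22≤35).
S7: not dominated.
S8: not dominated (best duration).
S9: dominated by S10 (duration 10≤12, cost 258≤2416, side-effect rate 22≤24).
S10: not dominated (best cost).
S11: dominated by S1 (duration 11≤19, cost 2736≤4470, side-effect rate 7≤14).
S12: not dominated.

S1, S3, S4, S7, S8, S10, S12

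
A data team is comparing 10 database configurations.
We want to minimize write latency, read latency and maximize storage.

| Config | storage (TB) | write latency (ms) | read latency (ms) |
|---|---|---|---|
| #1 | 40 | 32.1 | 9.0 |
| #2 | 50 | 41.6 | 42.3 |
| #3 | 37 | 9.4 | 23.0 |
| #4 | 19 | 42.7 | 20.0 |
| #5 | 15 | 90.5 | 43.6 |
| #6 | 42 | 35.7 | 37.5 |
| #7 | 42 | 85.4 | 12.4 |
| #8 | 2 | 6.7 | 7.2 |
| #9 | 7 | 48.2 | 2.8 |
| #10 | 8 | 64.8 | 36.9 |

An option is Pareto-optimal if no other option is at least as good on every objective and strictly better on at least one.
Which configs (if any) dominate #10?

#1: storage 40≥8, write latency 32.1≤64.8, read latency 9.0≤36.9 — dominates #10.
#3: storage 37≥8, write latency 9.4≤64.8, read latency 23.0≤36.9 — dominates #10.
#4: storage 19≥8, write latency 42.7≤64.8, read latency 20.0≤36.9 — dominates #10.
Others (#2, #5, #6, #7, #8, #9) are each worse than #10 on at least one objective.

#1, #3, #4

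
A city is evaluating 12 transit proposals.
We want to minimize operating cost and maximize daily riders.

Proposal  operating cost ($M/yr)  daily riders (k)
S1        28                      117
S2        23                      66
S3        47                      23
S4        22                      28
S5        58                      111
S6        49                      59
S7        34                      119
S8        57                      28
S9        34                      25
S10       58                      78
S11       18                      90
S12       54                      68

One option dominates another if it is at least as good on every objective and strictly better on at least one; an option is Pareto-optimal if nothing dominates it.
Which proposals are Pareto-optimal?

S1: not dominated.
S2: dominated by S11 (operating cost 18≤23, daily riders 90≥66).
S3: dominated by S1 (operating cost 28≤47, daily riders 117≥23).
S4: dominated by S11 (operating cost 18≤22, daily riders 90≥28).
S5: dominated by S1 (operating cost 28≤58, daily riders 117≥111).
S6: dominated by S1 (operating cost 28≤49, daily riders 117≥59).
S7: not dominated (best daily riders).
S8: dominated by S1 (operating cost 28≤57, daily riders 117≥28).
S9: dominated by S1 (operating cost 28≤34, daily riders 117≥25).
S10: dominated by S1 (operating cost 28≤58, daily riders 117≥78).
S11: not dominated (best operating cost).
S12: dominated by S1 (operating cost 28≤54, daily riders 117≥68).

S1, S7, S11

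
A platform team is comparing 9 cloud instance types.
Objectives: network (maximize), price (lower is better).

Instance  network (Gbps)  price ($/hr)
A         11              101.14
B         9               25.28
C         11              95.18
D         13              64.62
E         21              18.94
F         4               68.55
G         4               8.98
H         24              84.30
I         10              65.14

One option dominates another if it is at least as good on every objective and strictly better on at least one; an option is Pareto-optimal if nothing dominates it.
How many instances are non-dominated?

A: dominated by C (network 11≥11, price 95.18≤101.14).
B: dominated by E (network 21≥9, price 18.94≤25.28).
C: dominated by D (network 13≥11, price 64.62≤95.18).
D: dominated by E (network 21≥13, price 18.94≤64.62).
E: not dominated.
F: dominated by B (network 9≥4, price 25.28≤68.55).
G: not dominated (best price).
H: not dominated (best network).
I: dominated by D (network 13≥10, price 64.62≤65.14).
Pareto-optimal: E, G, H → 3.

3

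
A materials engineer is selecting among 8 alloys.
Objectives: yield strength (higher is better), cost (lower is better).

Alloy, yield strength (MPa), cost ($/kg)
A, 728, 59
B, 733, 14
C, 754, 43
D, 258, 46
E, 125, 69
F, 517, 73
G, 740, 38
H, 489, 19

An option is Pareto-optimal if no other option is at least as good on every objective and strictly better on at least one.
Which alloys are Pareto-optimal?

B, C, G

A: dominated by B (yield strength 733≥728, cost 14≤59).
B: not dominated (best cost).
C: not dominated (best yield strength).
D: dominated by B (yield strength 733≥258, cost 14≤46).
E: dominated by A (yield strength 728≥125, cost 59≤69).
F: dominated by A (yield strength 728≥517, cost 59≤73).
G: not dominated.
H: dominated by B (yield strength 733≥489, cost 14≤19).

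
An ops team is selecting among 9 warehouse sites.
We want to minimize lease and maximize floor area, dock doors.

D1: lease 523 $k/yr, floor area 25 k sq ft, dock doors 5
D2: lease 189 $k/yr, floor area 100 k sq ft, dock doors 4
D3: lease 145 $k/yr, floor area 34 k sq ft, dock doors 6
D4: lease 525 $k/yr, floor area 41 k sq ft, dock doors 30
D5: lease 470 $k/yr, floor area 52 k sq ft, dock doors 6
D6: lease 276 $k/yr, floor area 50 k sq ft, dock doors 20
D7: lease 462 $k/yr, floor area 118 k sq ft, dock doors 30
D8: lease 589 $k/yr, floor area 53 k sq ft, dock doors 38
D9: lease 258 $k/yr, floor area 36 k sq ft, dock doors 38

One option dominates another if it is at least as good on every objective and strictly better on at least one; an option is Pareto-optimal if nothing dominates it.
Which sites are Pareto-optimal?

D1: dominated by D3 (lease 145≤523, floor area 34≥25, dock doors 6≥5).
D2: not dominated.
D3: not dominated (best lease).
D4: dominated by D7 (lease 462≤525, floor area 118≥41, dock doors 30≥30).
D5: dominated by D7 (lease 462≤470, floor area 118≥52, dock doors 30≥6).
D6: not dominated.
D7: not dominated (best floor area).
D8: not dominated.
D9: not dominated.

D2, D3, D6, D7, D8, D9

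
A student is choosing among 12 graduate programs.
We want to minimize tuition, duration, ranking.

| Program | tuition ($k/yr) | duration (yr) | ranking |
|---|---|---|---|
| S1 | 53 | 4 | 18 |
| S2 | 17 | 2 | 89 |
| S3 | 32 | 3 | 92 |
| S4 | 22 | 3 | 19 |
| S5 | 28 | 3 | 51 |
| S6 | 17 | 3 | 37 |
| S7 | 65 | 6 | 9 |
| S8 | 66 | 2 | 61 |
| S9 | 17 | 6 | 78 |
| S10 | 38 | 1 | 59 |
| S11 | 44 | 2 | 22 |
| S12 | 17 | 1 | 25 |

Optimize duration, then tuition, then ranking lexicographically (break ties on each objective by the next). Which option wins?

S12

First minimize duration: best is 1, kept {S10, S12}.
Then minimize tuition: best is 17, kept {S12}.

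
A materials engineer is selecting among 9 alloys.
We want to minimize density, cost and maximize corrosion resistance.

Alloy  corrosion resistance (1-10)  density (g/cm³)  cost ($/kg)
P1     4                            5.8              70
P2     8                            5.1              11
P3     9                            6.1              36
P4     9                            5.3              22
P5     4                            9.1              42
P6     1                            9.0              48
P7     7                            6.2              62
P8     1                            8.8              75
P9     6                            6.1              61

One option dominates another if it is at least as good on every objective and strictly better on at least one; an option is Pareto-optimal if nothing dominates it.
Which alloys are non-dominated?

P1: dominated by P2 (corrosion resistance 8≥4, density 5.1≤5.8, cost 11≤70).
P2: not dominated (best density).
P3: dominated by P4 (corrosion resistance 9≥9, density 5.3≤6.1, cost 22≤36).
P4: not dominated.
P5: dominated by P2 (corrosion resistance 8≥4, density 5.1≤9.1, cost 11≤42).
P6: dominated by P2 (corrosion resistance 8≥1, density 5.1≤9.0, cost 11≤48).
P7: dominated by P2 (corrosion resistance 8≥7, density 5.1≤6.2, cost 11≤62).
P8: dominated by P1 (corrosion resistance 4≥1, density 5.8≤8.8, cost 70≤75).
P9: dominated by P2 (corrosion resistance 8≥6, density 5.1≤6.1, cost 11≤61).

P2, P4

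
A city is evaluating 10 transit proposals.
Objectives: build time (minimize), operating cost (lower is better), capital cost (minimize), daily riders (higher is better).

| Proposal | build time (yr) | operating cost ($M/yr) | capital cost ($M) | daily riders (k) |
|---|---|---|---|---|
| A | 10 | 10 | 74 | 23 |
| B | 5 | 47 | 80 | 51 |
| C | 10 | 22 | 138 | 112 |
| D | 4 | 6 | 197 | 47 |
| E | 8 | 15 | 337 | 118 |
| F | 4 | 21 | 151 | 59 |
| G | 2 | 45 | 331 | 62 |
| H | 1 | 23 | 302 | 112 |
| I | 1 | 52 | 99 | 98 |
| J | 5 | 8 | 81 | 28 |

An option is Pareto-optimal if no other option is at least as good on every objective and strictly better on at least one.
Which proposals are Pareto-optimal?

A: not dominated (best capital cost).
B: not dominated.
C: not dominated.
D: not dominated (best operating cost).
E: not dominated (best daily riders).
F: not dominated.
G: dominated by H (build time 1≤2, operating cost 23≤45, capital cost 302≤331, daily riders 112≥62).
H: not dominated.
I: not dominated.
J: not dominated.

A, B, C, D, E, F, H, I, J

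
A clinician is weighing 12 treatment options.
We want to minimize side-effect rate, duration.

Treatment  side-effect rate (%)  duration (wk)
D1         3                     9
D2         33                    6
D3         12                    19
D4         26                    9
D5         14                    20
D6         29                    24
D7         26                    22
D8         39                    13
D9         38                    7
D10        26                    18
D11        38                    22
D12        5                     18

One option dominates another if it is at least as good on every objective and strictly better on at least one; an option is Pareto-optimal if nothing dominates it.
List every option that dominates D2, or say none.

none

D1: worse on duration (9 vs 6).
D3: worse on duration (19 vs 6).
D4: worse on duration (9 vs 6).
D5: worse on duration (20 vs 6).
D6: worse on duration (24 vs 6).
D7: worse on duration (22 vs 6).
D8: worse on side-effect rate (39 vs 33).
D9: worse on side-effect rate (38 vs 33).
D10: worse on duration (18 vs 6).
D11: worse on side-effect rate (38 vs 33).
D12: worse on duration (18 vs 6).
No option dominates D2.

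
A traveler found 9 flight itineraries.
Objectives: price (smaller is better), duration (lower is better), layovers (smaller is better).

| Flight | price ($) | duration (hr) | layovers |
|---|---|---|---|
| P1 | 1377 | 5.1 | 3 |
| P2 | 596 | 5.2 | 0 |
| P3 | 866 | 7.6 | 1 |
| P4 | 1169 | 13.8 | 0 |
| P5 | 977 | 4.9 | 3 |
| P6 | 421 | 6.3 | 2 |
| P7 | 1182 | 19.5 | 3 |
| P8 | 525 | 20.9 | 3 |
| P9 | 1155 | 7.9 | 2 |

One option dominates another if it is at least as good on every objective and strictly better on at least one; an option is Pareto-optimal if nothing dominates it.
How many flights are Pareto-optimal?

P1: dominated by P5 (price 977≤1377, duration 4.9≤5.1, layovers 3≤3).
P2: not dominated.
P3: dominated by P2 (price 596≤866, duration 5.2≤7.6, layovers 0≤1).
P4: dominated by P2 (price 596≤1169, duration 5.2≤13.8, layovers 0≤0).
P5: not dominated (best duration).
P6: not dominated (best price).
P7: dominated by P2 (price 596≤1182, duration 5.2≤19.5, layovers 0≤3).
P8: dominated by P6 (price 421≤525, duration 6.3≤20.9, layovers 2≤3).
P9: dominated by P2 (price 596≤1155, duration 5.2≤7.9, layovers 0≤2).
Pareto-optimal: P2, P5, P6 → 3.

3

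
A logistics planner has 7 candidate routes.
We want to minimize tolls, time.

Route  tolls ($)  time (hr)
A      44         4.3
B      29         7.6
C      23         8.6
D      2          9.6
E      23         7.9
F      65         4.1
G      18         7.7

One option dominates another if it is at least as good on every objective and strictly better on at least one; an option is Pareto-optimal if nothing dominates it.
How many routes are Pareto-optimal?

A: not dominated.
B: not dominated.
C: dominated by E (tolls 23≤23, time 7.9≤8.6).
D: not dominated (best tolls).
E: dominated by G (tolls 18≤23, time 7.7≤7.9).
F: not dominated (best time).
G: not dominated.
Pareto-optimal: A, B, D, F, G → 5.

5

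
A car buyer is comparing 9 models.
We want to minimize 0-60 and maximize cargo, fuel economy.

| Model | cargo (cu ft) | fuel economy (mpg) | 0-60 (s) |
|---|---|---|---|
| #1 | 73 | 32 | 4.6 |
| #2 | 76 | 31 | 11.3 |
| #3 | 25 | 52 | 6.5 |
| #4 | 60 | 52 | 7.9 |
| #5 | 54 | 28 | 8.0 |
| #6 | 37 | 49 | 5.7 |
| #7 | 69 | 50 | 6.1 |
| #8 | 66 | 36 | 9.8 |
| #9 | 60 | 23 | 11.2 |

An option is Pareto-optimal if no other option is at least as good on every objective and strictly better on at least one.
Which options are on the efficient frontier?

#1, #2, #3, #4, #6, #7

#1: not dominated (best 0-60).
#2: not dominated (best cargo).
#3: not dominated.
#4: not dominated.
#5: dominated by #1 (cargo 73≥54, fuel economy 32≥28, 0-60 4.6≤8.0).
#6: not dominated.
#7: not dominated.
#8: dominated by #7 (cargo 69≥66, fuel economy 50≥36, 0-60 6.1≤9.8).
#9: dominated by #1 (cargo 73≥60, fuel economy 32≥23, 0-60 4.6≤11.2).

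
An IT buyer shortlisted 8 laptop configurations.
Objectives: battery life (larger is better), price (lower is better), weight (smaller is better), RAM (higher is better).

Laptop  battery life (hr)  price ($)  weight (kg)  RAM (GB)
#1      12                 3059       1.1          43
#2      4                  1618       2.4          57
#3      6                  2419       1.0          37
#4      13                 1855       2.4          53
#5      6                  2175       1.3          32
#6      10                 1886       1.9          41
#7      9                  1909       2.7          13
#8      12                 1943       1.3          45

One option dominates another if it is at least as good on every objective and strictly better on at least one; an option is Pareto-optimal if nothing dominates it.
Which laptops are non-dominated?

#1: not dominated.
#2: not dominated (best price).
#3: not dominated (best weight).
#4: not dominated (best battery life).
#5: dominated by #8 (battery life 12≥6, price 1943≤2175, weight 1.3≤1.3, RAM 45≥32).
#6: not dominated.
#7: dominated by #4 (battery life 13≥9, price 1855≤1909, weight 2.4≤2.7, RAM 53≥13).
#8: not dominated.

#1, #2, #3, #4, #6, #8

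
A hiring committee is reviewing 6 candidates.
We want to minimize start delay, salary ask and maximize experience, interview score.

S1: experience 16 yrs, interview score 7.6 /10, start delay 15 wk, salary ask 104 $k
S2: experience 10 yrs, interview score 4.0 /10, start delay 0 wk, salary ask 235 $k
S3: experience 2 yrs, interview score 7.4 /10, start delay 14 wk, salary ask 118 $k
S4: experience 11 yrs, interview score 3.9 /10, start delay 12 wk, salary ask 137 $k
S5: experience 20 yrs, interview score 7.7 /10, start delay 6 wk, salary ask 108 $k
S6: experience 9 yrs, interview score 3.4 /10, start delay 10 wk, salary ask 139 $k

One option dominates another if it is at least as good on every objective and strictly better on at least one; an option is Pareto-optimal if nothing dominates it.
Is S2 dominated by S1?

No

S1 vs S2: S1 is worse on start delay (15 vs 0), so it does not dominate S2.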